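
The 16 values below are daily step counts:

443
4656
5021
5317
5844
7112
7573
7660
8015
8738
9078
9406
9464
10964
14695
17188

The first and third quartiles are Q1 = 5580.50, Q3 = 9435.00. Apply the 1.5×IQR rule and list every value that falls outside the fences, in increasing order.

IQR = Q3 − Q1 = 9435.00 − 5580.50 = 3854.50.
Lower fence = Q1 − 1.5·IQR = 5580.50 − 5781.75 = -201.25.
Upper fence = Q3 + 1.5·IQR = 9435.00 + 5781.75 = 15216.75.
17188 > 15216.75 → outlier.
All remaining values lie within [-201.25, 15216.75].

17188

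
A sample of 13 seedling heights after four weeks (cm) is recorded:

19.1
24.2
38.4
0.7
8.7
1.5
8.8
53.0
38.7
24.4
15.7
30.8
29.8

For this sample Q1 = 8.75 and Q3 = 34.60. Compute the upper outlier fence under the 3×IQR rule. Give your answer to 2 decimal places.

IQR = Q3 − Q1 = 34.60 − 8.75 = 25.85.
Lower fence = Q1 − 3·IQR = 8.75 − 77.55 = -68.80.
Upper fence = Q3 + 3·IQR = 34.60 + 77.55 = 112.15.

112.15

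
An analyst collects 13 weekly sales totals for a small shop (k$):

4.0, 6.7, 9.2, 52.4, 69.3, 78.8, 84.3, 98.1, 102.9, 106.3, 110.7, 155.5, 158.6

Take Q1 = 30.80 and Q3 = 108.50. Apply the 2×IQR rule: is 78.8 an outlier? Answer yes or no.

no

IQR = Q3 − Q1 = 108.50 − 30.80 = 77.70.
Lower fence = Q1 − 2·IQR = 30.80 − 155.40 = -124.60.
Upper fence = Q3 + 2·IQR = 108.50 + 155.40 = 263.90.
78.8 lies within [-124.60, 263.90].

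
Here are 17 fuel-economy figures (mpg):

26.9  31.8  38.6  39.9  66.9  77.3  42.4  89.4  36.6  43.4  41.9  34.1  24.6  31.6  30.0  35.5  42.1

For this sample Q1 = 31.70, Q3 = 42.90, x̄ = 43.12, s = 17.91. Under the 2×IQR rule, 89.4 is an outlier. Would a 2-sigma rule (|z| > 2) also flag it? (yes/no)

yes

z = (89.4 − 43.12) / 17.91 = 2.58.
|z| = 2.58 > 2.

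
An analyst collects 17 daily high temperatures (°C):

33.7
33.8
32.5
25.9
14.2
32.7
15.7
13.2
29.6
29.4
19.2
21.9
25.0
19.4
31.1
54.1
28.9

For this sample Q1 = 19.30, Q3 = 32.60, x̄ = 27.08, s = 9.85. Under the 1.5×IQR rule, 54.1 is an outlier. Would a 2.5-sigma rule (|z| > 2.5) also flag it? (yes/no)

yes

z = (54.1 − 27.08) / 9.85 = 2.74.
|z| = 2.74 > 2.5.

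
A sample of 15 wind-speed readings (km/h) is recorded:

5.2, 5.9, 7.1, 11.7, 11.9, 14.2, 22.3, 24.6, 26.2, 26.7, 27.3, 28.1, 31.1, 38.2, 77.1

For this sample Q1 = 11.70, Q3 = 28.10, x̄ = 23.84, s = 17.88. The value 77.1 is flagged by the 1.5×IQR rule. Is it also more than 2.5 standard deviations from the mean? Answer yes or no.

yes

z = (77.1 − 23.84) / 17.88 = 2.98.
|z| = 2.98 > 2.5.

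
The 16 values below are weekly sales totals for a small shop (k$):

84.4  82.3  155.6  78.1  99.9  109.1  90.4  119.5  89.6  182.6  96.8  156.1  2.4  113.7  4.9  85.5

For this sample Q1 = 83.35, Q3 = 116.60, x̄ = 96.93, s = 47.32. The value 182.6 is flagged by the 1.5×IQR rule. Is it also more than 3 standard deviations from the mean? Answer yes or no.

z = (182.6 − 96.93) / 47.32 = 1.81.
|z| = 1.81 ≤ 3.

no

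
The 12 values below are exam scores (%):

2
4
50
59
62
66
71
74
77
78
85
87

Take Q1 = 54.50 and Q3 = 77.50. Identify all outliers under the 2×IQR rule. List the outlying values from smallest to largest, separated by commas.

IQR = Q3 − Q1 = 77.50 − 54.50 = 23.00.
Lower fence = Q1 − 2·IQR = 54.50 − 46.00 = 8.50.
Upper fence = Q3 + 2·IQR = 77.50 + 46.00 = 123.50.
2 < 8.50 → outlier.
4 < 8.50 → outlier.
All remaining values lie within [8.50, 123.50].

2, 4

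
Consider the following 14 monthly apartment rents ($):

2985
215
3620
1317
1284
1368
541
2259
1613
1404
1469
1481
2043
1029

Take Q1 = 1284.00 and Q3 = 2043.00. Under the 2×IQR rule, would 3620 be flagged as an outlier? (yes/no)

IQR = Q3 − Q1 = 2043.00 − 1284.00 = 759.00.
Lower fence = Q1 − 2·IQR = 1284.00 − 1518.00 = -234.00.
Upper fence = Q3 + 2·IQR = 2043.00 + 1518.00 = 3561.00.
3620 lies above the upper fence.

yes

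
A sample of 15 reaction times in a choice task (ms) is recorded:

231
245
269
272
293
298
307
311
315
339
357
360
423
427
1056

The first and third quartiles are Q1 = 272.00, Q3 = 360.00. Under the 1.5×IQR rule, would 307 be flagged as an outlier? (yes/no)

no

IQR = Q3 − Q1 = 360.00 − 272.00 = 88.00.
Lower fence = Q1 − 1.5·IQR = 272.00 − 132.00 = 140.00.
Upper fence = Q3 + 1.5·IQR = 360.00 + 132.00 = 492.00.
307 lies within [140.00, 492.00].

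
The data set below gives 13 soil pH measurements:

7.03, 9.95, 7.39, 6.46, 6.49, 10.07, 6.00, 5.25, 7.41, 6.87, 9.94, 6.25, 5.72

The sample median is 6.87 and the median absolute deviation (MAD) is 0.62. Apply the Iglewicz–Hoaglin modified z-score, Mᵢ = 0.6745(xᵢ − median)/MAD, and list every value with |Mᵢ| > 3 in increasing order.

9.94, 9.95, 10.07

|Mᵢ| > 3 ⇔ |xᵢ − 6.87| > 3·0.62/0.6745 = 2.76.
So outliers lie outside [4.11, 9.63].
9.94: M = 3.34 → outlier.
9.95: M = 3.35 → outlier.
10.07: M = 3.48 → outlier.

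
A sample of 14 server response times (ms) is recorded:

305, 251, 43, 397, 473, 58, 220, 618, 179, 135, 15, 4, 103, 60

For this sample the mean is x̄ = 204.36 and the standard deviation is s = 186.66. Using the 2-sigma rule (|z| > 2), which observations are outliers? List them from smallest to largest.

Cutoffs at x̄ ± 2s: 204.36 ± 2·186.66 = [-168.96, 577.68].
618: z = 2.22, |z| > 2 → outlier.
Every other value lies within [-168.96, 577.68].

618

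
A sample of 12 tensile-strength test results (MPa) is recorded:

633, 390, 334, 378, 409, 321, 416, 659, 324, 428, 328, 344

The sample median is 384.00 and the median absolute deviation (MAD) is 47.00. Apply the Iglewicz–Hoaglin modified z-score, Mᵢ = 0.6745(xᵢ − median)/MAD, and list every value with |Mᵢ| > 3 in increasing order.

633, 659

|Mᵢ| > 3 ⇔ |xᵢ − 384.00| > 3·47.00/0.6745 = 209.04.
So outliers lie outside [174.96, 593.04].
633: M = 3.57 → outlier.
659: M = 3.95 → outlier.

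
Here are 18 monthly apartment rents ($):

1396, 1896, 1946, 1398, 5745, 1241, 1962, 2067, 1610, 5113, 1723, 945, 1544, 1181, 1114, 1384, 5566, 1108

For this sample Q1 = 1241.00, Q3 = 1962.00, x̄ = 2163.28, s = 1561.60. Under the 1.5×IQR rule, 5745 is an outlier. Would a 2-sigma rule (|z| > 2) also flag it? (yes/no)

z = (5745 − 2163.28) / 1561.60 = 2.29.
|z| = 2.29 > 2.

yes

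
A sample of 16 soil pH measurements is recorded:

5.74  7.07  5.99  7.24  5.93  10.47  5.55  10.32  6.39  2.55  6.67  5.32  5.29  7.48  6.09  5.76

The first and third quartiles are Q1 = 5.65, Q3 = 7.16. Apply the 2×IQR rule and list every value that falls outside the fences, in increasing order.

IQR = Q3 − Q1 = 7.16 − 5.65 = 1.51.
Lower fence = Q1 − 2·IQR = 5.65 − 3.02 = 2.63.
Upper fence = Q3 + 2·IQR = 7.16 + 3.02 = 10.18.
2.55 < 2.63 → outlier.
10.32 > 10.18 → outlier.
10.47 > 10.18 → outlier.
All remaining values lie within [2.63, 10.18].

2.55, 10.32, 10.47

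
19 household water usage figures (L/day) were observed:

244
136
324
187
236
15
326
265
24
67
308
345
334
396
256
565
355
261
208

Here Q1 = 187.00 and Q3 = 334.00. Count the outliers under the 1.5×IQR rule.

IQR = 147.00; fences at 187.00 − 220.50 = -33.50 and 334.00 + 220.50 = 554.50.
Outside the cutoffs: 565.

1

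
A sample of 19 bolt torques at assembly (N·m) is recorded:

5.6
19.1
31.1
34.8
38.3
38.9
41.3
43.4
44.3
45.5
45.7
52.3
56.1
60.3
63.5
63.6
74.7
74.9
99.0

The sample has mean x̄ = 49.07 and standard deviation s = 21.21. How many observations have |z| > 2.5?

0

Cutoffs: x̄ ± 2.5s = [-3.955, 102.095].
Every value lies within the cutoffs.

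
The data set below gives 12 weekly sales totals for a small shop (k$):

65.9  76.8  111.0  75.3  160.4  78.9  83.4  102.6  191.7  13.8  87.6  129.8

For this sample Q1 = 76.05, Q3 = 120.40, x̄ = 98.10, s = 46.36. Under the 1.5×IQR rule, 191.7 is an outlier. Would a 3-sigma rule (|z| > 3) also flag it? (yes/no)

z = (191.7 − 98.10) / 46.36 = 2.02.
|z| = 2.02 ≤ 3.

no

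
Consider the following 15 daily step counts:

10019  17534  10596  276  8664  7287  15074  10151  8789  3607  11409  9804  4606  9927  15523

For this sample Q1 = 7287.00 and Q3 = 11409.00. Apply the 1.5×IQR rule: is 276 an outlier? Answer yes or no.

yes

IQR = Q3 − Q1 = 11409.00 − 7287.00 = 4122.00.
Lower fence = Q1 − 1.5·IQR = 7287.00 − 6183.00 = 1104.00.
Upper fence = Q3 + 1.5·IQR = 11409.00 + 6183.00 = 17592.00.
276 lies below the lower fence.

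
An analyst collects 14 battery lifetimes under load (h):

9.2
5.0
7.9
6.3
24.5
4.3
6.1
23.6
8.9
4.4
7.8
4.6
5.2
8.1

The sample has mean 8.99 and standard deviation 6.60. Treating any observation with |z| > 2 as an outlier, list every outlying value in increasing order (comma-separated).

Cutoffs at x̄ ± 2s: 8.99 ± 2·6.60 = [-4.21, 22.19].
23.6: z = 2.21, |z| > 2 → outlier.
24.5: z = 2.35, |z| > 2 → outlier.
Every other value lies within [-4.21, 22.19].

23.6, 24.5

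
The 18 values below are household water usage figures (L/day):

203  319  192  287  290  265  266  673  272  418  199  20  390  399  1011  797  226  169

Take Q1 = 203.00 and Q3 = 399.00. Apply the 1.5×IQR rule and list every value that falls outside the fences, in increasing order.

797, 1011

IQR = Q3 − Q1 = 399.00 − 203.00 = 196.00.
Lower fence = Q1 − 1.5·IQR = 203.00 − 294.00 = -91.00.
Upper fence = Q3 + 1.5·IQR = 399.00 + 294.00 = 693.00.
797 > 693.00 → outlier.
1011 > 693.00 → outlier.
All remaining values lie within [-91.00, 693.00].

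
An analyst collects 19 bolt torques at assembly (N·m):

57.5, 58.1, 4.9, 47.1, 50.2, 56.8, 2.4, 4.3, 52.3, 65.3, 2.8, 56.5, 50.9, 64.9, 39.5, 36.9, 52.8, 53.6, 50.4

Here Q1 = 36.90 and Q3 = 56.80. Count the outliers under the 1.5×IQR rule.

4

IQR = 19.90; fences at 36.90 − 29.85 = 7.05 and 56.80 + 29.85 = 86.65.
Outside the cutoffs: 2.4, 2.8, 4.3, 4.9.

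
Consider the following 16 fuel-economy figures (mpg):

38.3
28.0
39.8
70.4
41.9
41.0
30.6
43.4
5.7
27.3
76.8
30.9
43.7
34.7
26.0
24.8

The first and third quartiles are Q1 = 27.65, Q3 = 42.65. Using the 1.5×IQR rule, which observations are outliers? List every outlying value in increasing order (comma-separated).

70.4, 76.8

IQR = Q3 − Q1 = 42.65 − 27.65 = 15.00.
Lower fence = Q1 − 1.5·IQR = 27.65 − 22.50 = 5.15.
Upper fence = Q3 + 1.5·IQR = 42.65 + 22.50 = 65.15.
70.4 > 65.15 → outlier.
76.8 > 65.15 → outlier.
All remaining values lie within [5.15, 65.15].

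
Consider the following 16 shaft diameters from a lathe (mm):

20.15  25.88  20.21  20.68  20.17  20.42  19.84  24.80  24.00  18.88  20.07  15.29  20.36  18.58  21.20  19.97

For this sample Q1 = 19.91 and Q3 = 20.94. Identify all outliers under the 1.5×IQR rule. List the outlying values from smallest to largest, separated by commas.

IQR = Q3 − Q1 = 20.94 − 19.91 = 1.03.
Lower fence = Q1 − 1.5·IQR = 19.91 − 1.545 = 18.365.
Upper fence = Q3 + 1.5·IQR = 20.94 + 1.545 = 22.485.
15.29 < 18.365 → outlier.
24.00 > 22.485 → outlier.
24.80 > 22.485 → outlier.
25.88 > 22.485 → outlier.
All remaining values lie within [18.365, 22.485].

15.29, 24.00, 24.80, 25.88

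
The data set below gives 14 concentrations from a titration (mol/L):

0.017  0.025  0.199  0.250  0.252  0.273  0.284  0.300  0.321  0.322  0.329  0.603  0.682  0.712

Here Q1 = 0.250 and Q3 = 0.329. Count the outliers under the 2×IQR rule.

IQR = 0.079; fences at 0.250 − 0.158 = 0.092 and 0.329 + 0.158 = 0.487.
Outside the cutoffs: 0.017, 0.025, 0.603, 0.682, 0.712.

5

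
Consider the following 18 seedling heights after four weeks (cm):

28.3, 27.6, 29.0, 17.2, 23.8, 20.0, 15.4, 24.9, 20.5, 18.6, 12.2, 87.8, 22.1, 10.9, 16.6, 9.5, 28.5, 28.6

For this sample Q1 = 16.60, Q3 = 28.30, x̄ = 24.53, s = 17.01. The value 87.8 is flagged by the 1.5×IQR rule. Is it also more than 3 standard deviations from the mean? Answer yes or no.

z = (87.8 − 24.53) / 17.01 = 3.72.
|z| = 3.72 > 3.

yes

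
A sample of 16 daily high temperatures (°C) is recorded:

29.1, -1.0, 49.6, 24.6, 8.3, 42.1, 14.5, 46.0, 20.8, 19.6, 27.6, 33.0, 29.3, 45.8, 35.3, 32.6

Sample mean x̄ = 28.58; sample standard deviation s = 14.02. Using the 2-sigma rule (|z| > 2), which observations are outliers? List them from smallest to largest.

Cutoffs at x̄ ± 2s: 28.58 ± 2·14.02 = [0.54, 56.62].
-1.0: z = -2.11, |z| > 2 → outlier.
Every other value lies within [0.54, 56.62].

-1.0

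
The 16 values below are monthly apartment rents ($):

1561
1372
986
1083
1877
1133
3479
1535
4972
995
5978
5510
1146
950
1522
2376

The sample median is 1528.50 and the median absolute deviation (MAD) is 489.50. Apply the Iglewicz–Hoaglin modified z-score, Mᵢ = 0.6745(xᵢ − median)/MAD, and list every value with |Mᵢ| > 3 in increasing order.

|Mᵢ| > 3 ⇔ |xᵢ − 1528.50| > 3·489.50/0.6745 = 2177.17.
So outliers lie outside [-648.67, 3705.67].
4972: M = 4.74 → outlier.
5510: M = 5.49 → outlier.
5978: M = 6.13 → outlier.

4972, 5510, 5978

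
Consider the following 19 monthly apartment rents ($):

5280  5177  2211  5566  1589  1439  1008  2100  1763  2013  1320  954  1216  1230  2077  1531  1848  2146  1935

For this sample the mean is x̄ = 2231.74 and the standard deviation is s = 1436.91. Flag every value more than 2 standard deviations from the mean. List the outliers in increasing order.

Cutoffs at x̄ ± 2s: 2231.74 ± 2·1436.91 = [-642.08, 5105.56].
5177: z = 2.05, |z| > 2 → outlier.
5280: z = 2.12, |z| > 2 → outlier.
5566: z = 2.32, |z| > 2 → outlier.
Every other value lies within [-642.08, 5105.56].

5177, 5280, 5566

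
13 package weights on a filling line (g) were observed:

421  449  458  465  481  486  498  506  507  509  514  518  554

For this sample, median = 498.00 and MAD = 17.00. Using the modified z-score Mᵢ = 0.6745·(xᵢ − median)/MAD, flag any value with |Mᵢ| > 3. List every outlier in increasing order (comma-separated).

|Mᵢ| > 3 ⇔ |xᵢ − 498.00| > 3·17.00/0.6745 = 75.61.
So outliers lie outside [422.39, 573.61].
421: M = -3.06 → outlier.

421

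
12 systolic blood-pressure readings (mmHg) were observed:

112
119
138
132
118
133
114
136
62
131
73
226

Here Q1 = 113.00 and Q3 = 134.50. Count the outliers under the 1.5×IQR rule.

IQR = 21.50; fences at 113.00 − 32.25 = 80.75 and 134.50 + 32.25 = 166.75.
Outside the cutoffs: 62, 73, 226.

3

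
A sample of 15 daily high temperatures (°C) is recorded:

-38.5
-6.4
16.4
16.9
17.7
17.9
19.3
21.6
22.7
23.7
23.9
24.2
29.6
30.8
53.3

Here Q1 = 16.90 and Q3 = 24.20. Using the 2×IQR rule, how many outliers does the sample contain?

IQR = 7.30; fences at 16.90 − 14.60 = 2.30 and 24.20 + 14.60 = 38.80.
Outside the cutoffs: -38.5, -6.4, 53.3.

3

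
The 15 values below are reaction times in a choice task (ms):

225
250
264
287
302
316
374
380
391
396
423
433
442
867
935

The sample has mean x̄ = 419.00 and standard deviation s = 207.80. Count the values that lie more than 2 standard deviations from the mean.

2

Cutoffs: x̄ ± 2s = [3.40, 834.60].
Outside the cutoffs: 867, 935.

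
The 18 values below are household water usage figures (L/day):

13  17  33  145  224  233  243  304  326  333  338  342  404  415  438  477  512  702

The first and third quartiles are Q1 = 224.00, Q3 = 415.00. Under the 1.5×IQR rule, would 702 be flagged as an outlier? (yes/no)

IQR = Q3 − Q1 = 415.00 − 224.00 = 191.00.
Lower fence = Q1 − 1.5·IQR = 224.00 − 286.50 = -62.50.
Upper fence = Q3 + 1.5·IQR = 415.00 + 286.50 = 701.50.
702 lies above the upper fence.

yes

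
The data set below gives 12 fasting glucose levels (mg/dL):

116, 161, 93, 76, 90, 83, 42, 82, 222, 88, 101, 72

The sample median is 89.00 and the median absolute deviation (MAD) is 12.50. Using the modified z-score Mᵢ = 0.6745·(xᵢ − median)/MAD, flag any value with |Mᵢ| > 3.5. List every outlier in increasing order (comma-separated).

|Mᵢ| > 3.5 ⇔ |xᵢ − 89.00| > 3.5·12.50/0.6745 = 64.86.
So outliers lie outside [24.14, 153.86].
161: M = 3.89 → outlier.
222: M = 7.18 → outlier.

161, 222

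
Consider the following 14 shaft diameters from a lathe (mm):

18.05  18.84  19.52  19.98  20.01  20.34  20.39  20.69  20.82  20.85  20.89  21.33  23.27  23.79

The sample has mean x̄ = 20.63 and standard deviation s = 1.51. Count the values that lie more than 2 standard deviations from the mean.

1

Cutoffs: x̄ ± 2s = [17.61, 23.65].
Outside the cutoffs: 23.79.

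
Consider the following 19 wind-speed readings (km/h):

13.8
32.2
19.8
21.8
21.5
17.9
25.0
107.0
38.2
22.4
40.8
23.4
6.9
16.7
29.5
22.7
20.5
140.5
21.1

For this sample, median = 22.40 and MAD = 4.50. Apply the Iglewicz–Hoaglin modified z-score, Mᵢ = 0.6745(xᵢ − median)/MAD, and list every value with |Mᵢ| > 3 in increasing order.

107.0, 140.5

|Mᵢ| > 3 ⇔ |xᵢ − 22.40| > 3·4.50/0.6745 = 20.01.
So outliers lie outside [2.39, 42.41].
107.0: M = 12.68 → outlier.
140.5: M = 17.70 → outlier.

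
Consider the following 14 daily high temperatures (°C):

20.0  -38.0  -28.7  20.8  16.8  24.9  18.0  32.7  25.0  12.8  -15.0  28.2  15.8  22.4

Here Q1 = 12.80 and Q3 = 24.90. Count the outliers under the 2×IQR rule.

IQR = 12.10; fences at 12.80 − 24.20 = -11.40 and 24.90 + 24.20 = 49.10.
Outside the cutoffs: -38.0, -28.7, -15.0.

3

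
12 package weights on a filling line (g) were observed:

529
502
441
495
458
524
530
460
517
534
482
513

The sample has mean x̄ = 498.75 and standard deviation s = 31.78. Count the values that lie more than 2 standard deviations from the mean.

Cutoffs: x̄ ± 2s = [435.19, 562.31].
Every value lies within the cutoffs.

0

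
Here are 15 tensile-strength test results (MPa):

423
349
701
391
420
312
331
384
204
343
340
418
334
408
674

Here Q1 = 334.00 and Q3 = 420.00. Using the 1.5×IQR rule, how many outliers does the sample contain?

3

IQR = 86.00; fences at 334.00 − 129.00 = 205.00 and 420.00 + 129.00 = 549.00.
Outside the cutoffs: 204, 674, 701.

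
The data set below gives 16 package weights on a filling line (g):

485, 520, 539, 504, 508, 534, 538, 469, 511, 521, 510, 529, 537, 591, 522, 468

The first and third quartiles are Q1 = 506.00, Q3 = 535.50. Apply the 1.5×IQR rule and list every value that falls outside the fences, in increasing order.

591

IQR = Q3 − Q1 = 535.50 − 506.00 = 29.50.
Lower fence = Q1 − 1.5·IQR = 506.00 − 44.25 = 461.75.
Upper fence = Q3 + 1.5·IQR = 535.50 + 44.25 = 579.75.
591 > 579.75 → outlier.
All remaining values lie within [461.75, 579.75].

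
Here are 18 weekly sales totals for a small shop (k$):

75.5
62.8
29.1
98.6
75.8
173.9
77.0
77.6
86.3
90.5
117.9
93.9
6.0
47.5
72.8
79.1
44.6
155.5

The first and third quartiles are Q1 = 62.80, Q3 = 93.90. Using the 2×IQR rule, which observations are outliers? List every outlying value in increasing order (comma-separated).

IQR = Q3 − Q1 = 93.90 − 62.80 = 31.10.
Lower fence = Q1 − 2·IQR = 62.80 − 62.20 = 0.60.
Upper fence = Q3 + 2·IQR = 93.90 + 62.20 = 156.10.
173.9 > 156.10 → outlier.
All remaining values lie within [0.60, 156.10].

173.9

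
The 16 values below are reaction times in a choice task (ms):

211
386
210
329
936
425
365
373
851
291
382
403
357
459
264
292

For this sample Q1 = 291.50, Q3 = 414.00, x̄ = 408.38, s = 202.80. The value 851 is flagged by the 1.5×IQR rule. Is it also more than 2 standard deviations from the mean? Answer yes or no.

z = (851 − 408.38) / 202.80 = 2.18.
|z| = 2.18 > 2.

yes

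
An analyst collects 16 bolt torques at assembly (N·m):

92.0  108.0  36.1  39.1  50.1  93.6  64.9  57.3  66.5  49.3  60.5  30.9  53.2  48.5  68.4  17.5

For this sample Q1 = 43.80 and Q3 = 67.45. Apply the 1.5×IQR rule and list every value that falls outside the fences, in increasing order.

108.0

IQR = Q3 − Q1 = 67.45 − 43.80 = 23.65.
Lower fence = Q1 − 1.5·IQR = 43.80 − 35.475 = 8.325.
Upper fence = Q3 + 1.5·IQR = 67.45 + 35.475 = 102.925.
108.0 > 102.925 → outlier.
All remaining values lie within [8.325, 102.925].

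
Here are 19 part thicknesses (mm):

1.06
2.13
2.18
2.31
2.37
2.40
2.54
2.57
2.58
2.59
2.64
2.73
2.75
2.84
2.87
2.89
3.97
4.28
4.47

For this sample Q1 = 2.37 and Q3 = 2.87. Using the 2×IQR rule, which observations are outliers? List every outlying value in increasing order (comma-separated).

IQR = Q3 − Q1 = 2.87 − 2.37 = 0.50.
Lower fence = Q1 − 2·IQR = 2.37 − 1.00 = 1.37.
Upper fence = Q3 + 2·IQR = 2.87 + 1.00 = 3.87.
1.06 < 1.37 → outlier.
3.97 > 3.87 → outlier.
4.28 > 3.87 → outlier.
4.47 > 3.87 → outlier.
All remaining values lie within [1.37, 3.87].

1.06, 3.97, 4.28, 4.47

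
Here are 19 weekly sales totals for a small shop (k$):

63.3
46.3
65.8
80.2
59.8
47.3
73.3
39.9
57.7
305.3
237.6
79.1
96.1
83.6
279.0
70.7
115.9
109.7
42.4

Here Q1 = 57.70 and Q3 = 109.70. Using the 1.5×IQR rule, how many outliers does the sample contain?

3

IQR = 52.00; fences at 57.70 − 78.00 = -20.30 and 109.70 + 78.00 = 187.70.
Outside the cutoffs: 237.6, 279.0, 305.3.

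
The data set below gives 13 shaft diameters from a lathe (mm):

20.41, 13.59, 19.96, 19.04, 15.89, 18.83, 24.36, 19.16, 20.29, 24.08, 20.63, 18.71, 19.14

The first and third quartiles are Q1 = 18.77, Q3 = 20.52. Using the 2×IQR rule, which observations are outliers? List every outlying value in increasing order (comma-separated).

13.59, 24.08, 24.36

IQR = Q3 − Q1 = 20.52 − 18.77 = 1.75.
Lower fence = Q1 − 2·IQR = 18.77 − 3.50 = 15.27.
Upper fence = Q3 + 2·IQR = 20.52 + 3.50 = 24.02.
13.59 < 15.27 → outlier.
24.08 > 24.02 → outlier.
24.36 > 24.02 → outlier.
All remaining values lie within [15.27, 24.02].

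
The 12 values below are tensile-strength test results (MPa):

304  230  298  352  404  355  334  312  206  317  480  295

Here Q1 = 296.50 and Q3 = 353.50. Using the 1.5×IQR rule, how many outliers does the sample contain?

IQR = 57.00; fences at 296.50 − 85.50 = 211.00 and 353.50 + 85.50 = 439.00.
Outside the cutoffs: 206, 480.

2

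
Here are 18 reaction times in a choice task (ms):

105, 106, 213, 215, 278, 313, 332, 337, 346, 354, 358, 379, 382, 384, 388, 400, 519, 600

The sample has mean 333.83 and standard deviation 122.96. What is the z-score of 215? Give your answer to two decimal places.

-0.97

z = (215 − 333.83) / 122.96 = -0.97.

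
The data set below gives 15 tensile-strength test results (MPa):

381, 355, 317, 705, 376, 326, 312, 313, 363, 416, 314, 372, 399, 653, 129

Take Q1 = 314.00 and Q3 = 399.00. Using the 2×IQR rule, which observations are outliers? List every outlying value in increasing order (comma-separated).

IQR = Q3 − Q1 = 399.00 − 314.00 = 85.00.
Lower fence = Q1 − 2·IQR = 314.00 − 170.00 = 144.00.
Upper fence = Q3 + 2·IQR = 399.00 + 170.00 = 569.00.
129 < 144.00 → outlier.
653 > 569.00 → outlier.
705 > 569.00 → outlier.
All remaining values lie within [144.00, 569.00].

129, 653, 705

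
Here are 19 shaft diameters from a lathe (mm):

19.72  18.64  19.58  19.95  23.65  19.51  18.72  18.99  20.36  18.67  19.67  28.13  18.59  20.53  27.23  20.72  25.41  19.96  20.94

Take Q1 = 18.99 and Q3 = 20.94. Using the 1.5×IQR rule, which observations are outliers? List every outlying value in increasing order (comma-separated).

IQR = Q3 − Q1 = 20.94 − 18.99 = 1.95.
Lower fence = Q1 − 1.5·IQR = 18.99 − 2.925 = 16.065.
Upper fence = Q3 + 1.5·IQR = 20.94 + 2.925 = 23.865.
25.41 > 23.865 → outlier.
27.23 > 23.865 → outlier.
28.13 > 23.865 → outlier.
All remaining values lie within [16.065, 23.865].

25.41, 27.23, 28.13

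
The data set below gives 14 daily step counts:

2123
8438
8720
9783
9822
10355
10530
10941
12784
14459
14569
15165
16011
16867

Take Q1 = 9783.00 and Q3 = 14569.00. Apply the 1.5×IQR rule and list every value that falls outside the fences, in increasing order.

IQR = Q3 − Q1 = 14569.00 − 9783.00 = 4786.00.
Lower fence = Q1 − 1.5·IQR = 9783.00 − 7179.00 = 2604.00.
Upper fence = Q3 + 1.5·IQR = 14569.00 + 7179.00 = 21748.00.
2123 < 2604.00 → outlier.
All remaining values lie within [2604.00, 21748.00].

2123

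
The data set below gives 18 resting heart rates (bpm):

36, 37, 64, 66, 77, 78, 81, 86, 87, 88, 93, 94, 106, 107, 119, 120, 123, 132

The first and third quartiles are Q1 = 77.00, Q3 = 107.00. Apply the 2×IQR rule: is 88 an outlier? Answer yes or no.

no

IQR = Q3 − Q1 = 107.00 − 77.00 = 30.00.
Lower fence = Q1 − 2·IQR = 77.00 − 60.00 = 17.00.
Upper fence = Q3 + 2·IQR = 107.00 + 60.00 = 167.00.
88 lies within [17.00, 167.00].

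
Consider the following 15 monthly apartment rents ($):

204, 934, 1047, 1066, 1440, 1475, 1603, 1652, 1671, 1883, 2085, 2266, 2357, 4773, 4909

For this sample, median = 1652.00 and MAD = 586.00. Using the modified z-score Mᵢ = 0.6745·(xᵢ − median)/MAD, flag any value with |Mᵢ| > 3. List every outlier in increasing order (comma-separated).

4773, 4909

|Mᵢ| > 3 ⇔ |xᵢ − 1652.00| > 3·586.00/0.6745 = 2606.38.
So outliers lie outside [-954.38, 4258.38].
4773: M = 3.59 → outlier.
4909: M = 3.75 → outlier.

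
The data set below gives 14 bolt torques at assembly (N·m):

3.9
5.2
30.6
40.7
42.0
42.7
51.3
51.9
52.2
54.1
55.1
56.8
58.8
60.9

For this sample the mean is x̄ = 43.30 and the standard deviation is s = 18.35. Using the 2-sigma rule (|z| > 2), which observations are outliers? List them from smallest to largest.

Cutoffs at x̄ ± 2s: 43.30 ± 2·18.35 = [6.60, 80.00].
3.9: z = -2.15, |z| > 2 → outlier.
5.2: z = -2.08, |z| > 2 → outlier.
Every other value lies within [6.60, 80.00].

3.9, 5.2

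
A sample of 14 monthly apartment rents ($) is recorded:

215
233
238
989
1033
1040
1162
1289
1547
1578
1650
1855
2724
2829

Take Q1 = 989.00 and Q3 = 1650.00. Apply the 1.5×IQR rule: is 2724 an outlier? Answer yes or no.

IQR = Q3 − Q1 = 1650.00 − 989.00 = 661.00.
Lower fence = Q1 − 1.5·IQR = 989.00 − 991.50 = -2.50.
Upper fence = Q3 + 1.5·IQR = 1650.00 + 991.50 = 2641.50.
2724 lies above the upper fence.

yes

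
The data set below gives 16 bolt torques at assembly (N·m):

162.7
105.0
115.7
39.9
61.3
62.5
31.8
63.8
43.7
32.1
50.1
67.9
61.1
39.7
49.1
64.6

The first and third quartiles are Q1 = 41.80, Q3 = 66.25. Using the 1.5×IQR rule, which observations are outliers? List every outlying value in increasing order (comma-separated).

IQR = Q3 − Q1 = 66.25 − 41.80 = 24.45.
Lower fence = Q1 − 1.5·IQR = 41.80 − 36.675 = 5.125.
Upper fence = Q3 + 1.5·IQR = 66.25 + 36.675 = 102.925.
105.0 > 102.925 → outlier.
115.7 > 102.925 → outlier.
162.7 > 102.925 → outlier.
All remaining values lie within [5.125, 102.925].

105.0, 115.7, 162.7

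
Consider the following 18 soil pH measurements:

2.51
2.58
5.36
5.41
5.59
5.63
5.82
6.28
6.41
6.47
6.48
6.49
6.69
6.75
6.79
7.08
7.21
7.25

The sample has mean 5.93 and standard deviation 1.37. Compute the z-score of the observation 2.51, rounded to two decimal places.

-2.50

z = (2.51 − 5.93) / 1.37 = -2.50.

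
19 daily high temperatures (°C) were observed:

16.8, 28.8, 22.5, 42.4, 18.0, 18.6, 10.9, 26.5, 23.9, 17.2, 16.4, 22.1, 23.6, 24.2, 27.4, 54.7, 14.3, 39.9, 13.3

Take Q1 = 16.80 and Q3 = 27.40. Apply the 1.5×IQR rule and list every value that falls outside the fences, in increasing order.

IQR = Q3 − Q1 = 27.40 − 16.80 = 10.60.
Lower fence = Q1 − 1.5·IQR = 16.80 − 15.90 = 0.90.
Upper fence = Q3 + 1.5·IQR = 27.40 + 15.90 = 43.30.
54.7 > 43.30 → outlier.
All remaining values lie within [0.90, 43.30].

54.7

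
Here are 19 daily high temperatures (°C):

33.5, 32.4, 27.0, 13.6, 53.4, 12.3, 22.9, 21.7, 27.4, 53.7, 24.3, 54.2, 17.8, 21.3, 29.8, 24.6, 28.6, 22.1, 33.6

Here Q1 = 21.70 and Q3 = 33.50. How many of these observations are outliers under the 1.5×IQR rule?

3

IQR = 11.80; fences at 21.70 − 17.70 = 4.00 and 33.50 + 17.70 = 51.20.
Outside the cutoffs: 53.4, 53.7, 54.2.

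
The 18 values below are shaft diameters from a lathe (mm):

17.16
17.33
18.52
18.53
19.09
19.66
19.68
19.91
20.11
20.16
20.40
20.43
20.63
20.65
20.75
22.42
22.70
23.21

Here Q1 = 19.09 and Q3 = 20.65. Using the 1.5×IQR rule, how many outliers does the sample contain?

1

IQR = 1.56; fences at 19.09 − 2.34 = 16.75 and 20.65 + 2.34 = 22.99.
Outside the cutoffs: 23.21.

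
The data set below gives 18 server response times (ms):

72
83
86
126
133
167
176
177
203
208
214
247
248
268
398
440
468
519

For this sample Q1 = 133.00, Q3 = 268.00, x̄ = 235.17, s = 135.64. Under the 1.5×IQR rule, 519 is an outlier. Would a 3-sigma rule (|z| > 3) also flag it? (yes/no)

z = (519 − 235.17) / 135.64 = 2.09.
|z| = 2.09 ≤ 3.

no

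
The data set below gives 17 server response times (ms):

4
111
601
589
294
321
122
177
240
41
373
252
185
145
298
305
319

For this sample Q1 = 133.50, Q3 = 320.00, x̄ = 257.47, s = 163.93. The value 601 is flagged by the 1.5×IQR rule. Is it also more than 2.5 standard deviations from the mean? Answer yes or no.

no

z = (601 − 257.47) / 163.93 = 2.10.
|z| = 2.10 ≤ 2.5.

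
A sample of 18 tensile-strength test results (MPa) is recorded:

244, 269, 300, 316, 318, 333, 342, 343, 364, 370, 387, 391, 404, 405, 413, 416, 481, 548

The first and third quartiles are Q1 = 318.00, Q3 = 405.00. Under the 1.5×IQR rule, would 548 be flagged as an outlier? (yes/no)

yes

IQR = Q3 − Q1 = 405.00 − 318.00 = 87.00.
Lower fence = Q1 − 1.5·IQR = 318.00 − 130.50 = 187.50.
Upper fence = Q3 + 1.5·IQR = 405.00 + 130.50 = 535.50.
548 lies above the upper fence.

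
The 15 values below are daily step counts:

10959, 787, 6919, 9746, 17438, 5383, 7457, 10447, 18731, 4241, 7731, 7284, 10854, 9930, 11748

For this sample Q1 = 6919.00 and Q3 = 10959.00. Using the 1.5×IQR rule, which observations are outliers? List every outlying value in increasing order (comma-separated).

787, 17438, 18731

IQR = Q3 − Q1 = 10959.00 − 6919.00 = 4040.00.
Lower fence = Q1 − 1.5·IQR = 6919.00 − 6060.00 = 859.00.
Upper fence = Q3 + 1.5·IQR = 10959.00 + 6060.00 = 17019.00.
787 < 859.00 → outlier.
17438 > 17019.00 → outlier.
18731 > 17019.00 → outlier.
All remaining values lie within [859.00, 17019.00].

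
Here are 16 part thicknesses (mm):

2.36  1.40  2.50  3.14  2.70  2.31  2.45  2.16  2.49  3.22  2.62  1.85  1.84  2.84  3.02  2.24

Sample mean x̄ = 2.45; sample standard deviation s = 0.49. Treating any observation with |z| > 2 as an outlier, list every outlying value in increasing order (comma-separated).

Cutoffs at x̄ ± 2s: 2.45 ± 2·0.49 = [1.47, 3.43].
1.40: z = -2.14, |z| > 2 → outlier.
Every other value lies within [1.47, 3.43].

1.40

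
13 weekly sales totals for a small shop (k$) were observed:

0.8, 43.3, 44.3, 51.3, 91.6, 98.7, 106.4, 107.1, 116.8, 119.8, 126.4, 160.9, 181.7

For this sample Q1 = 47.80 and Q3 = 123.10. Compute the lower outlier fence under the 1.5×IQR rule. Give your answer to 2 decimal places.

IQR = Q3 − Q1 = 123.10 − 47.80 = 75.30.
Lower fence = Q1 − 1.5·IQR = 47.80 − 112.95 = -65.15.
Upper fence = Q3 + 1.5·IQR = 123.10 + 112.95 = 236.05.

-65.15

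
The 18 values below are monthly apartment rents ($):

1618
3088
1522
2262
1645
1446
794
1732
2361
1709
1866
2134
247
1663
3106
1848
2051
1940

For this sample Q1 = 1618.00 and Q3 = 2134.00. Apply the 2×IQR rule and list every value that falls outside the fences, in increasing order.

247

IQR = Q3 − Q1 = 2134.00 − 1618.00 = 516.00.
Lower fence = Q1 − 2·IQR = 1618.00 − 1032.00 = 586.00.
Upper fence = Q3 + 2·IQR = 2134.00 + 1032.00 = 3166.00.
247 < 586.00 → outlier.
All remaining values lie within [586.00, 3166.00].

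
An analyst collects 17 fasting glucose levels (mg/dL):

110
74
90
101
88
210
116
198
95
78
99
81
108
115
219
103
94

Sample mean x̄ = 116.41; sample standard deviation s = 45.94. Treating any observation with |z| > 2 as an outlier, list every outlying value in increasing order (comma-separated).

210, 219

Cutoffs at x̄ ± 2s: 116.41 ± 2·45.94 = [24.53, 208.29].
210: z = 2.04, |z| > 2 → outlier.
219: z = 2.23, |z| > 2 → outlier.
Every other value lies within [24.53, 208.29].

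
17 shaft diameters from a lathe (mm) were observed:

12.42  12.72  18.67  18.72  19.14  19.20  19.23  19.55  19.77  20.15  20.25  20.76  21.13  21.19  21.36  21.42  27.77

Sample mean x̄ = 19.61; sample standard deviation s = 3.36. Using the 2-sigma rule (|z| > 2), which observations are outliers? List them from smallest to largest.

Cutoffs at x̄ ± 2s: 19.61 ± 2·3.36 = [12.89, 26.33].
12.42: z = -2.14, |z| > 2 → outlier.
12.72: z = -2.05, |z| > 2 → outlier.
27.77: z = 2.43, |z| > 2 → outlier.
Every other value lies within [12.89, 26.33].

12.42, 12.72, 27.77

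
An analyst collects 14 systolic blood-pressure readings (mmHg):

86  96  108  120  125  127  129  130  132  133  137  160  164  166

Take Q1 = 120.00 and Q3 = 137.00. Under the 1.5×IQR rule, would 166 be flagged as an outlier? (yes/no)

IQR = Q3 − Q1 = 137.00 − 120.00 = 17.00.
Lower fence = Q1 − 1.5·IQR = 120.00 − 25.50 = 94.50.
Upper fence = Q3 + 1.5·IQR = 137.00 + 25.50 = 162.50.
166 lies above the upper fence.

yes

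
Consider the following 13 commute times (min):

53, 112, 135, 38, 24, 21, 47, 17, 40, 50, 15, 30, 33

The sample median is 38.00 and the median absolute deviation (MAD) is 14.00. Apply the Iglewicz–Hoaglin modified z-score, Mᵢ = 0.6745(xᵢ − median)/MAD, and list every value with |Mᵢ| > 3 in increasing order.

|Mᵢ| > 3 ⇔ |xᵢ − 38.00| > 3·14.00/0.6745 = 62.27.
So outliers lie outside [-24.27, 100.27].
112: M = 3.57 → outlier.
135: M = 4.67 → outlier.

112, 135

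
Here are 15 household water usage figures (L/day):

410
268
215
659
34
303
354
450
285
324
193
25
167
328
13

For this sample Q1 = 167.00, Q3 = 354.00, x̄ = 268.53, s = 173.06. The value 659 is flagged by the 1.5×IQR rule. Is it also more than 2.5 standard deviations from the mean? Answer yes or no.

no

z = (659 − 268.53) / 173.06 = 2.26.
|z| = 2.26 ≤ 2.5.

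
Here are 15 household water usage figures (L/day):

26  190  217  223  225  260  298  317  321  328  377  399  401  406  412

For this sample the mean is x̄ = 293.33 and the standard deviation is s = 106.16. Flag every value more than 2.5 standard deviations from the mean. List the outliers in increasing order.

Cutoffs at x̄ ± 2.5s: 293.33 ± 2.5·106.16 = [27.93, 558.73].
26: z = -2.52, |z| > 2.5 → outlier.
Every other value lies within [27.93, 558.73].

26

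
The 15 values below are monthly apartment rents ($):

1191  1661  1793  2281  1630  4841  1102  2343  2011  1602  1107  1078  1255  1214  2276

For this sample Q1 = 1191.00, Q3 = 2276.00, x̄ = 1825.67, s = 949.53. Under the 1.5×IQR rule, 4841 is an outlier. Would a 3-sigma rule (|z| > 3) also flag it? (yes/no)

z = (4841 − 1825.67) / 949.53 = 3.18.
|z| = 3.18 > 3.

yes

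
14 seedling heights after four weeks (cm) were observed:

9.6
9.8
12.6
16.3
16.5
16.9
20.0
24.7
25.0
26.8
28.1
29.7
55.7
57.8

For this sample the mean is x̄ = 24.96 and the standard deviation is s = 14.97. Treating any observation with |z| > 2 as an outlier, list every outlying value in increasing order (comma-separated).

Cutoffs at x̄ ± 2s: 24.96 ± 2·14.97 = [-4.98, 54.90].
55.7: z = 2.05, |z| > 2 → outlier.
57.8: z = 2.19, |z| > 2 → outlier.
Every other value lies within [-4.98, 54.90].

55.7, 57.8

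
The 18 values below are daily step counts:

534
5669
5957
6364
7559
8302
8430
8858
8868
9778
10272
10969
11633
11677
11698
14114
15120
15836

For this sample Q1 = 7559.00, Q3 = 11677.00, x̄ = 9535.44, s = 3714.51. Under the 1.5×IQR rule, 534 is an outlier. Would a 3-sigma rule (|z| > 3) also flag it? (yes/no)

z = (534 − 9535.44) / 3714.51 = -2.42.
|z| = 2.42 ≤ 3.

no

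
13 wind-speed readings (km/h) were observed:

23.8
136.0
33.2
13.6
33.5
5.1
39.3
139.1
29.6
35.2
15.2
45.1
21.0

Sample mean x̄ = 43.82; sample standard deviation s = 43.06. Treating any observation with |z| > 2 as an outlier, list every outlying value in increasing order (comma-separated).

Cutoffs at x̄ ± 2s: 43.82 ± 2·43.06 = [-42.30, 129.94].
136.0: z = 2.14, |z| > 2 → outlier.
139.1: z = 2.21, |z| > 2 → outlier.
Every other value lies within [-42.30, 129.94].

136.0, 139.1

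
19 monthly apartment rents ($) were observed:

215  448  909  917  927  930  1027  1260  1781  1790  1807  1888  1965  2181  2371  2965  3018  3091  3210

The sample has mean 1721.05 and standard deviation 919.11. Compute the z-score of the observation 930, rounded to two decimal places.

-0.86

z = (930 − 1721.05) / 919.11 = -0.86.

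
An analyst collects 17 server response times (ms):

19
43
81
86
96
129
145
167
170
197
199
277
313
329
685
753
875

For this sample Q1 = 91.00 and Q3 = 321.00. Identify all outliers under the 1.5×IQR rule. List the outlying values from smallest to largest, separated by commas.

685, 753, 875

IQR = Q3 − Q1 = 321.00 − 91.00 = 230.00.
Lower fence = Q1 − 1.5·IQR = 91.00 − 345.00 = -254.00.
Upper fence = Q3 + 1.5·IQR = 321.00 + 345.00 = 666.00.
685 > 666.00 → outlier.
753 > 666.00 → outlier.
875 > 666.00 → outlier.
All remaining values lie within [-254.00, 666.00].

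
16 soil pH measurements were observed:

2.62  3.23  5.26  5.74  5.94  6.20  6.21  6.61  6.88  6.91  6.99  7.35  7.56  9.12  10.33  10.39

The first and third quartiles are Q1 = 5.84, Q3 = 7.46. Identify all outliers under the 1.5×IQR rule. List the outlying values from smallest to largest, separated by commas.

2.62, 3.23, 10.33, 10.39

IQR = Q3 − Q1 = 7.46 − 5.84 = 1.62.
Lower fence = Q1 − 1.5·IQR = 5.84 − 2.43 = 3.41.
Upper fence = Q3 + 1.5·IQR = 7.46 + 2.43 = 9.89.
2.62 < 3.41 → outlier.
3.23 < 3.41 → outlier.
10.33 > 9.89 → outlier.
10.39 > 9.89 → outlier.
All remaining values lie within [3.41, 9.89].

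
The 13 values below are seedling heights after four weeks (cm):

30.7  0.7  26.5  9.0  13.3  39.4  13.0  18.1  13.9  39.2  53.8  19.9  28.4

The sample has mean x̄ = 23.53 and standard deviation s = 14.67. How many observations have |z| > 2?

1

Cutoffs: x̄ ± 2s = [-5.81, 52.87].
Outside the cutoffs: 53.8.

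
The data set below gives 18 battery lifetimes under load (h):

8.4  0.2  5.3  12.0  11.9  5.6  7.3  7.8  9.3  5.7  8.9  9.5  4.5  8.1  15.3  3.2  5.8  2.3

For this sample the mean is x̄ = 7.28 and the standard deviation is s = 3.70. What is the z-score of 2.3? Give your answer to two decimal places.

-1.35

z = (2.3 − 7.28) / 3.70 = -1.35.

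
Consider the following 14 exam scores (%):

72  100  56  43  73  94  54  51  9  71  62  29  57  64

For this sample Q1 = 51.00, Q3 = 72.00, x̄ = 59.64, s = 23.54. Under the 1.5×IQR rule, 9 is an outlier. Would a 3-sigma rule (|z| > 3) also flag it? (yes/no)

no

z = (9 − 59.64) / 23.54 = -2.15.
|z| = 2.15 ≤ 3.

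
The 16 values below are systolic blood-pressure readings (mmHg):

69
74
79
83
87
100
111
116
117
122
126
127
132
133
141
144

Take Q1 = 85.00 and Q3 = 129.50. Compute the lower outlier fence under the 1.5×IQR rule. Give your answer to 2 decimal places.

18.25

IQR = Q3 − Q1 = 129.50 − 85.00 = 44.50.
Lower fence = Q1 − 1.5·IQR = 85.00 − 66.75 = 18.25.
Upper fence = Q3 + 1.5·IQR = 129.50 + 66.75 = 196.25.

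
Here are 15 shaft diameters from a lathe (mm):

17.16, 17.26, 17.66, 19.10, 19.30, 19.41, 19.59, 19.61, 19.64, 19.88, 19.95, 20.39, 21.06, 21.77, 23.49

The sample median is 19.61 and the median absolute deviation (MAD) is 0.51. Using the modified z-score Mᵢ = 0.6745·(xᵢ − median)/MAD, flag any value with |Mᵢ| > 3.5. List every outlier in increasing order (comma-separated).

23.49

|Mᵢ| > 3.5 ⇔ |xᵢ − 19.61| > 3.5·0.51/0.6745 = 2.65.
So outliers lie outside [16.96, 22.26].
23.49: M = 5.13 → outlier.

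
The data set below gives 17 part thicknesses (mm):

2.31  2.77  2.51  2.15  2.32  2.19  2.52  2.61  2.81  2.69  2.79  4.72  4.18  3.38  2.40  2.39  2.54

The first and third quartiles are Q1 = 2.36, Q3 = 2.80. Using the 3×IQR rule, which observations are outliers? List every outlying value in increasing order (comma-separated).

IQR = Q3 − Q1 = 2.80 − 2.36 = 0.44.
Lower fence = Q1 − 3·IQR = 2.36 − 1.32 = 1.04.
Upper fence = Q3 + 3·IQR = 2.80 + 1.32 = 4.12.
4.18 > 4.12 → outlier.
4.72 > 4.12 → outlier.
All remaining values lie within [1.04, 4.12].

4.18, 4.72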